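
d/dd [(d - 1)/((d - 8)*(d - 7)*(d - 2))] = 2*(-d^3 + 10*d^2 - 17*d - 13)/(d^6 - 34*d^5 + 461*d^4 - 3148*d^3 + 11204*d^2 - 19264*d + 12544)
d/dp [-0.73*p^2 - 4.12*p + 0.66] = -1.46*p - 4.12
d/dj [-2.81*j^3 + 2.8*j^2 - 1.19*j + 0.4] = -8.43*j^2 + 5.6*j - 1.19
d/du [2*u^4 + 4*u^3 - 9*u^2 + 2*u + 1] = 8*u^3 + 12*u^2 - 18*u + 2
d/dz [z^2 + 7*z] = 2*z + 7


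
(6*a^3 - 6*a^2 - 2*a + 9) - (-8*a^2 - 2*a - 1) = 6*a^3 + 2*a^2 + 10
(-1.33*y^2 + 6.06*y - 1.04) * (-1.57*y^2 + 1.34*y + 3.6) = 2.0881*y^4 - 11.2964*y^3 + 4.9652*y^2 + 20.4224*y - 3.744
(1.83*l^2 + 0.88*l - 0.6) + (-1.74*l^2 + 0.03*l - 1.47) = 0.0900000000000001*l^2 + 0.91*l - 2.07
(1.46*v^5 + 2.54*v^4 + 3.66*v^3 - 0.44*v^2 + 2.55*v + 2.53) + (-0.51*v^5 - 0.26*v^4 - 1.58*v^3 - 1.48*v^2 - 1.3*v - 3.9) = 0.95*v^5 + 2.28*v^4 + 2.08*v^3 - 1.92*v^2 + 1.25*v - 1.37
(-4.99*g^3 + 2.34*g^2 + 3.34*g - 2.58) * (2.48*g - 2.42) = -12.3752*g^4 + 17.879*g^3 + 2.6204*g^2 - 14.4812*g + 6.2436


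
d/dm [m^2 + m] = 2*m + 1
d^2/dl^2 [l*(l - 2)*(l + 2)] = 6*l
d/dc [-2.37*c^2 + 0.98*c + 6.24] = 0.98 - 4.74*c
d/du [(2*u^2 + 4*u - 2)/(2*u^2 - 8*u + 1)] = 12*(-2*u^2 + u - 1)/(4*u^4 - 32*u^3 + 68*u^2 - 16*u + 1)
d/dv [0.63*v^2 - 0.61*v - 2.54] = 1.26*v - 0.61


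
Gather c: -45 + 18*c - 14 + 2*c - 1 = 20*c - 60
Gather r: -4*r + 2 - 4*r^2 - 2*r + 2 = -4*r^2 - 6*r + 4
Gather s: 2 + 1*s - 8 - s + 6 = 0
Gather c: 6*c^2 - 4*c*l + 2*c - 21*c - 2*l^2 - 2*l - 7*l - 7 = 6*c^2 + c*(-4*l - 19) - 2*l^2 - 9*l - 7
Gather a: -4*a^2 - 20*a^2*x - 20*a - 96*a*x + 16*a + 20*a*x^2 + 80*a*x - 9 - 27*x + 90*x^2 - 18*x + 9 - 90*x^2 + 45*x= a^2*(-20*x - 4) + a*(20*x^2 - 16*x - 4)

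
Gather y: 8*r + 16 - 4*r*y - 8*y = 8*r + y*(-4*r - 8) + 16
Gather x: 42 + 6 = 48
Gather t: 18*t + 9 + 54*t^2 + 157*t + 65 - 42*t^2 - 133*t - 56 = 12*t^2 + 42*t + 18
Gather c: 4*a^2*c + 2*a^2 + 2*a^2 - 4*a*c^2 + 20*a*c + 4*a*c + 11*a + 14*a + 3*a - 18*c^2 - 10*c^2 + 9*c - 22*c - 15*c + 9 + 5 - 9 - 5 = 4*a^2 + 28*a + c^2*(-4*a - 28) + c*(4*a^2 + 24*a - 28)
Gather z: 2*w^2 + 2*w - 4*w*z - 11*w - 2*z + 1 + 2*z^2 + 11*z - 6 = 2*w^2 - 9*w + 2*z^2 + z*(9 - 4*w) - 5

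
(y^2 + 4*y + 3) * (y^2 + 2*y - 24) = y^4 + 6*y^3 - 13*y^2 - 90*y - 72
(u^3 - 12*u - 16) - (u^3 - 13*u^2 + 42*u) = 13*u^2 - 54*u - 16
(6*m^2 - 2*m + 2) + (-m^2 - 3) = 5*m^2 - 2*m - 1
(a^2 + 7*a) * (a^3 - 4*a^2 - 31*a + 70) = a^5 + 3*a^4 - 59*a^3 - 147*a^2 + 490*a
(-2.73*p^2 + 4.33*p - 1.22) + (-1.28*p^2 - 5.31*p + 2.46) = -4.01*p^2 - 0.98*p + 1.24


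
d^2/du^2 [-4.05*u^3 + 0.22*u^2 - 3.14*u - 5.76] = 0.44 - 24.3*u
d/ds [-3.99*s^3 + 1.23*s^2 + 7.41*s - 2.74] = -11.97*s^2 + 2.46*s + 7.41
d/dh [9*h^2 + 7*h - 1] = 18*h + 7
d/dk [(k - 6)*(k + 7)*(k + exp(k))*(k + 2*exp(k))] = (k - 6)*(k + 7)*(k + exp(k))*(2*exp(k) + 1) + (k - 6)*(k + 7)*(k + 2*exp(k))*(exp(k) + 1) + (k - 6)*(k + exp(k))*(k + 2*exp(k)) + (k + 7)*(k + exp(k))*(k + 2*exp(k))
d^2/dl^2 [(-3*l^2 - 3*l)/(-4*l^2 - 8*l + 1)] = 6*(-16*l^3 + 12*l^2 + 12*l + 9)/(64*l^6 + 384*l^5 + 720*l^4 + 320*l^3 - 180*l^2 + 24*l - 1)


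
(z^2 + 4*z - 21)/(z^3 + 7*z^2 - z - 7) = (z - 3)/(z^2 - 1)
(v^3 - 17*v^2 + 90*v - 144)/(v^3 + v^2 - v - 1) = (v^3 - 17*v^2 + 90*v - 144)/(v^3 + v^2 - v - 1)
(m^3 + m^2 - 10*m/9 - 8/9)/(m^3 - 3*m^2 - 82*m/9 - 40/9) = (m - 1)/(m - 5)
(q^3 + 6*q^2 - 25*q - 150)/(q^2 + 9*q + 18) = (q^2 - 25)/(q + 3)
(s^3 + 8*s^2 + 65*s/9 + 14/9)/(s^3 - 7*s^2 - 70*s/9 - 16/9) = (s + 7)/(s - 8)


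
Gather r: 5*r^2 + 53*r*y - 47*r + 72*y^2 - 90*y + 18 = 5*r^2 + r*(53*y - 47) + 72*y^2 - 90*y + 18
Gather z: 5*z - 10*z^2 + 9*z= -10*z^2 + 14*z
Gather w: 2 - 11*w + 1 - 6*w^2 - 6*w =-6*w^2 - 17*w + 3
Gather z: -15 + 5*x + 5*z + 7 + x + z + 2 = 6*x + 6*z - 6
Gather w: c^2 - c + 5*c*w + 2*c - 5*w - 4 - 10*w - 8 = c^2 + c + w*(5*c - 15) - 12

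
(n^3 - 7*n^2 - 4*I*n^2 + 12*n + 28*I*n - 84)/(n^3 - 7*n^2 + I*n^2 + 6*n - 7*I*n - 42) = (n^2 - 4*I*n + 12)/(n^2 + I*n + 6)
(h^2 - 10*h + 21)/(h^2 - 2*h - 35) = (h - 3)/(h + 5)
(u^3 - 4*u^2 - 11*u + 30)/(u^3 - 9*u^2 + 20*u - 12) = (u^2 - 2*u - 15)/(u^2 - 7*u + 6)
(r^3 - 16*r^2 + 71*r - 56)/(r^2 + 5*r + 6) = (r^3 - 16*r^2 + 71*r - 56)/(r^2 + 5*r + 6)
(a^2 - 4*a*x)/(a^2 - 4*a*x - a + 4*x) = a/(a - 1)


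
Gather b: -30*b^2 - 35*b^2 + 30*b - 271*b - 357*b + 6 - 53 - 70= -65*b^2 - 598*b - 117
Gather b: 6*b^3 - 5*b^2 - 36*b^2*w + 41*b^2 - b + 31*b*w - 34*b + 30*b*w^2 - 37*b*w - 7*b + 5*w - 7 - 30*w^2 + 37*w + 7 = 6*b^3 + b^2*(36 - 36*w) + b*(30*w^2 - 6*w - 42) - 30*w^2 + 42*w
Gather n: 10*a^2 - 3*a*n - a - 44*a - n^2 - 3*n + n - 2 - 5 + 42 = 10*a^2 - 45*a - n^2 + n*(-3*a - 2) + 35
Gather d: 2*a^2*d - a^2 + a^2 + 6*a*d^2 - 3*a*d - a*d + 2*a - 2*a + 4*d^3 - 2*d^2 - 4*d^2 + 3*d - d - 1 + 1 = 4*d^3 + d^2*(6*a - 6) + d*(2*a^2 - 4*a + 2)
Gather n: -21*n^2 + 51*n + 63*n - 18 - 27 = -21*n^2 + 114*n - 45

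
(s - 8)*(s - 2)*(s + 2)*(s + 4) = s^4 - 4*s^3 - 36*s^2 + 16*s + 128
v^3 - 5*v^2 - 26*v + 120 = (v - 6)*(v - 4)*(v + 5)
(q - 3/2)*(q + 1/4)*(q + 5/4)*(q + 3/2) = q^4 + 3*q^3/2 - 31*q^2/16 - 27*q/8 - 45/64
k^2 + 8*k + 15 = (k + 3)*(k + 5)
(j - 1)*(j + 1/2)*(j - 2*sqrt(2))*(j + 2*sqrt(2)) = j^4 - j^3/2 - 17*j^2/2 + 4*j + 4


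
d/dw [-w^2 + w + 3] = 1 - 2*w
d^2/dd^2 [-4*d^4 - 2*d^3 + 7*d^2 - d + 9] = -48*d^2 - 12*d + 14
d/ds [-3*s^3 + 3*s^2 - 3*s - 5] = -9*s^2 + 6*s - 3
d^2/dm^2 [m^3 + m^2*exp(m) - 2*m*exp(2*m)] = m^2*exp(m) - 8*m*exp(2*m) + 4*m*exp(m) + 6*m - 8*exp(2*m) + 2*exp(m)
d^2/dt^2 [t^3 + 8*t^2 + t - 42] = 6*t + 16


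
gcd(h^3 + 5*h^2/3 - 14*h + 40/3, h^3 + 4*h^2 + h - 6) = 1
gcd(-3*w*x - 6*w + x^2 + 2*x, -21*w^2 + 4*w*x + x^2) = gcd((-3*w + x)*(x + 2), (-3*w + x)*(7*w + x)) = -3*w + x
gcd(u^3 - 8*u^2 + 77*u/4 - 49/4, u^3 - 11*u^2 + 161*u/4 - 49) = u^2 - 7*u + 49/4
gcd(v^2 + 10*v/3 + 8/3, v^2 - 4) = v + 2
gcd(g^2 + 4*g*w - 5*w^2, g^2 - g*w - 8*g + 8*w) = -g + w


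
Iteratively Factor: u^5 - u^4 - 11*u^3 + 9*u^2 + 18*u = (u + 3)*(u^4 - 4*u^3 + u^2 + 6*u) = (u - 3)*(u + 3)*(u^3 - u^2 - 2*u) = (u - 3)*(u + 1)*(u + 3)*(u^2 - 2*u) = (u - 3)*(u - 2)*(u + 1)*(u + 3)*(u)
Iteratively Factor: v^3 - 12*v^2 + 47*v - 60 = (v - 5)*(v^2 - 7*v + 12) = (v - 5)*(v - 3)*(v - 4)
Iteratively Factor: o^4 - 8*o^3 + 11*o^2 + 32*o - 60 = (o + 2)*(o^3 - 10*o^2 + 31*o - 30) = (o - 2)*(o + 2)*(o^2 - 8*o + 15) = (o - 5)*(o - 2)*(o + 2)*(o - 3)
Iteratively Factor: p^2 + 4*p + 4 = (p + 2)*(p + 2)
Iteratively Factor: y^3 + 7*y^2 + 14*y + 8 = (y + 2)*(y^2 + 5*y + 4) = (y + 1)*(y + 2)*(y + 4)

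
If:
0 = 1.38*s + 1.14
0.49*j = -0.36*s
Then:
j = 0.61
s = -0.83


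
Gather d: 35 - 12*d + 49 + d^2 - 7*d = d^2 - 19*d + 84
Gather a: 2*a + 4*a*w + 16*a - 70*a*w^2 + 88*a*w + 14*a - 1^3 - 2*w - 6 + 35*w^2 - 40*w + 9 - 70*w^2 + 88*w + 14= a*(-70*w^2 + 92*w + 32) - 35*w^2 + 46*w + 16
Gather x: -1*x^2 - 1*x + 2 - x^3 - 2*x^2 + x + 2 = -x^3 - 3*x^2 + 4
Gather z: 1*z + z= 2*z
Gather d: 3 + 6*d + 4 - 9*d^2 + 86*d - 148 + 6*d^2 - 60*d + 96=-3*d^2 + 32*d - 45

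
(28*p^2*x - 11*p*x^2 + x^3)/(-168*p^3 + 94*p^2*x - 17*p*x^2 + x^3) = x/(-6*p + x)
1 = 1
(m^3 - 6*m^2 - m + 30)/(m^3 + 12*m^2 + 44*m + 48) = (m^2 - 8*m + 15)/(m^2 + 10*m + 24)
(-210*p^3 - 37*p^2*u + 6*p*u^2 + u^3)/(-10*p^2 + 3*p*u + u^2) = (42*p^2 - p*u - u^2)/(2*p - u)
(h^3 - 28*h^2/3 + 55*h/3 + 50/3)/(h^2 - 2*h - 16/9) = 3*(h^2 - 10*h + 25)/(3*h - 8)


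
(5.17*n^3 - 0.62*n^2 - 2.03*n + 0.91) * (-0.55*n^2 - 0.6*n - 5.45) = -2.8435*n^5 - 2.761*n^4 - 26.688*n^3 + 4.0965*n^2 + 10.5175*n - 4.9595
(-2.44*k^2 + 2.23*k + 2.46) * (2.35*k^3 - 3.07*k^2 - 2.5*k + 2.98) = -5.734*k^5 + 12.7313*k^4 + 5.0349*k^3 - 20.3984*k^2 + 0.495399999999999*k + 7.3308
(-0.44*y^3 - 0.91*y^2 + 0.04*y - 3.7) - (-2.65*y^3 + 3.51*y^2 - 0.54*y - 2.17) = 2.21*y^3 - 4.42*y^2 + 0.58*y - 1.53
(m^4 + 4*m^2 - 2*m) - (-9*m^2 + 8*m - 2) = m^4 + 13*m^2 - 10*m + 2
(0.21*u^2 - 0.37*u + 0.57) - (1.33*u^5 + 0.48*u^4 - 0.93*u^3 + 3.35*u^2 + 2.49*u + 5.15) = -1.33*u^5 - 0.48*u^4 + 0.93*u^3 - 3.14*u^2 - 2.86*u - 4.58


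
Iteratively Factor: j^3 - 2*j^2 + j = (j - 1)*(j^2 - j) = j*(j - 1)*(j - 1)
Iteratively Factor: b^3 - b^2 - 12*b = (b)*(b^2 - b - 12) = b*(b - 4)*(b + 3)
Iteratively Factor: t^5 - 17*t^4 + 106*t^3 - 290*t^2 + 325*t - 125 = (t - 5)*(t^4 - 12*t^3 + 46*t^2 - 60*t + 25) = (t - 5)^2*(t^3 - 7*t^2 + 11*t - 5) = (t - 5)^2*(t - 1)*(t^2 - 6*t + 5) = (t - 5)^3*(t - 1)*(t - 1)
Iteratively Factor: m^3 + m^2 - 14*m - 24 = (m - 4)*(m^2 + 5*m + 6) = (m - 4)*(m + 2)*(m + 3)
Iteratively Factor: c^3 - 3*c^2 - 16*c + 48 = (c - 4)*(c^2 + c - 12) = (c - 4)*(c + 4)*(c - 3)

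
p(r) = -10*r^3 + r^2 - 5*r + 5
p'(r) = -30*r^2 + 2*r - 5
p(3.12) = -304.58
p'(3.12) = -290.79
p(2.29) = -121.30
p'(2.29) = -157.74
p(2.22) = -110.58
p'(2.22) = -148.41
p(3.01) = -273.70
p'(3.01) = -270.78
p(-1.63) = 59.11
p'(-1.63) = -87.97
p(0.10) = 4.50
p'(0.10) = -5.10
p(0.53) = 1.14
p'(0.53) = -12.37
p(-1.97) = 95.18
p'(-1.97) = -125.37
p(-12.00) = 17489.00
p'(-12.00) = -4349.00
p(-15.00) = 34055.00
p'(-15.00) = -6785.00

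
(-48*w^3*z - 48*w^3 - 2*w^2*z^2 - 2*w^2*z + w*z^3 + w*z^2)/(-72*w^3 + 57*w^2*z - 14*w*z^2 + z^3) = w*(6*w*z + 6*w + z^2 + z)/(9*w^2 - 6*w*z + z^2)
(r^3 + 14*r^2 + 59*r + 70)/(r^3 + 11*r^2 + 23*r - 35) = (r + 2)/(r - 1)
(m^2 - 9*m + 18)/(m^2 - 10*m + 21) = (m - 6)/(m - 7)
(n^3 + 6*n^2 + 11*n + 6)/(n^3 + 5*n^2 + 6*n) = (n + 1)/n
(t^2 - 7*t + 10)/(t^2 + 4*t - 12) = (t - 5)/(t + 6)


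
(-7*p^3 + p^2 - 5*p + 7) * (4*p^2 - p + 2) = -28*p^5 + 11*p^4 - 35*p^3 + 35*p^2 - 17*p + 14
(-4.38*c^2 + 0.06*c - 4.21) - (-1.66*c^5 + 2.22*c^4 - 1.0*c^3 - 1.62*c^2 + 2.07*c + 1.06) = 1.66*c^5 - 2.22*c^4 + 1.0*c^3 - 2.76*c^2 - 2.01*c - 5.27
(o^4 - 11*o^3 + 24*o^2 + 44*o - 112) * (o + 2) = o^5 - 9*o^4 + 2*o^3 + 92*o^2 - 24*o - 224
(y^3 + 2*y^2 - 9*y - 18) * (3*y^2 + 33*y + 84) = 3*y^5 + 39*y^4 + 123*y^3 - 183*y^2 - 1350*y - 1512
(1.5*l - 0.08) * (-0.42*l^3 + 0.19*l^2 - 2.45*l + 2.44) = -0.63*l^4 + 0.3186*l^3 - 3.6902*l^2 + 3.856*l - 0.1952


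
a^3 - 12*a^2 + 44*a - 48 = (a - 6)*(a - 4)*(a - 2)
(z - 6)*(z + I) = z^2 - 6*z + I*z - 6*I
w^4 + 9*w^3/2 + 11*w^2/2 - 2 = (w - 1/2)*(w + 1)*(w + 2)^2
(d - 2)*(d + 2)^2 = d^3 + 2*d^2 - 4*d - 8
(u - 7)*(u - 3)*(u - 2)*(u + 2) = u^4 - 10*u^3 + 17*u^2 + 40*u - 84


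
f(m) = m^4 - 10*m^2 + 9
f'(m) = 4*m^3 - 20*m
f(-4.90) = 345.38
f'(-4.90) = -372.60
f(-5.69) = 733.45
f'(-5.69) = -623.08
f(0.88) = 1.86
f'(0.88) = -14.87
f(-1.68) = -11.26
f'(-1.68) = 14.63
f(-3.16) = 8.86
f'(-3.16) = -63.02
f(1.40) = -6.76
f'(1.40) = -17.02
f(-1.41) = -6.93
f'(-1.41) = 16.99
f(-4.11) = 125.42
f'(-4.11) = -195.51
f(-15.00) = 48384.00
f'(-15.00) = -13200.00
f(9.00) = 5760.00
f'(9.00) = 2736.00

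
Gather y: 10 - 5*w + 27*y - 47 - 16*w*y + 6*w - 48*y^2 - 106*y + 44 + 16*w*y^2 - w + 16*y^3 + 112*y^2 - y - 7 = 16*y^3 + y^2*(16*w + 64) + y*(-16*w - 80)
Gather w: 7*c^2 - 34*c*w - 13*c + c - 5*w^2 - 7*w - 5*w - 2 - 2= 7*c^2 - 12*c - 5*w^2 + w*(-34*c - 12) - 4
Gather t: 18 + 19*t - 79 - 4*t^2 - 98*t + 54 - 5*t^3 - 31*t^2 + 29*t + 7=-5*t^3 - 35*t^2 - 50*t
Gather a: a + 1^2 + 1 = a + 2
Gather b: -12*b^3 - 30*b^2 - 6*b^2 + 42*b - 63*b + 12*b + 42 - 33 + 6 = -12*b^3 - 36*b^2 - 9*b + 15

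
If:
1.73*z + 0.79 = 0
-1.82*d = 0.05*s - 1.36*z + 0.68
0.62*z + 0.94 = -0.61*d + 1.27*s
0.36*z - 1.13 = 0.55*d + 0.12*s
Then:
No Solution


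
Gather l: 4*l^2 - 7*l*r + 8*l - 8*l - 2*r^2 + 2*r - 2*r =4*l^2 - 7*l*r - 2*r^2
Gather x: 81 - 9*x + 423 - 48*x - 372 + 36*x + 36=168 - 21*x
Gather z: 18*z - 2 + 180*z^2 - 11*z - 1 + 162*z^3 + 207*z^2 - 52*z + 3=162*z^3 + 387*z^2 - 45*z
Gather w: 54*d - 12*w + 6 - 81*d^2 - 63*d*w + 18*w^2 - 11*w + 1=-81*d^2 + 54*d + 18*w^2 + w*(-63*d - 23) + 7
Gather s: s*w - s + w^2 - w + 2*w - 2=s*(w - 1) + w^2 + w - 2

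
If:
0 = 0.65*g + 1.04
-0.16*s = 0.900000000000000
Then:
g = -1.60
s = -5.62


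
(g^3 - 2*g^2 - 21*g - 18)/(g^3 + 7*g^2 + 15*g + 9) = (g - 6)/(g + 3)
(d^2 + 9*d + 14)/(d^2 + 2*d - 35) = (d + 2)/(d - 5)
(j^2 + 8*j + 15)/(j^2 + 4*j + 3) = (j + 5)/(j + 1)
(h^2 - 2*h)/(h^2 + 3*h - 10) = h/(h + 5)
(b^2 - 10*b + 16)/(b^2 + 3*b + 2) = (b^2 - 10*b + 16)/(b^2 + 3*b + 2)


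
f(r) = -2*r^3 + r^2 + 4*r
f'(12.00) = -836.00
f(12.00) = -3264.00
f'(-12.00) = -884.00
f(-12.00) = 3552.00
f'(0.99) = 0.10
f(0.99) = 3.00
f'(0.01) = 4.02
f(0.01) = 0.04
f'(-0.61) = 0.55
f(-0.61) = -1.61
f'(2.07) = -17.57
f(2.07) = -5.17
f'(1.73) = -10.50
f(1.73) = -0.44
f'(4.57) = -112.17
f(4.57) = -151.72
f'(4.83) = -126.31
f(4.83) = -182.71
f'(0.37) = 3.92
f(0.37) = 1.52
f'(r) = -6*r^2 + 2*r + 4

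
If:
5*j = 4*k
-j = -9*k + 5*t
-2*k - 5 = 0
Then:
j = -2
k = -5/2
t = -41/10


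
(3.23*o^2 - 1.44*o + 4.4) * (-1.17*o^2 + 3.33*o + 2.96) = -3.7791*o^4 + 12.4407*o^3 - 0.3824*o^2 + 10.3896*o + 13.024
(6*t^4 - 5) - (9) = 6*t^4 - 14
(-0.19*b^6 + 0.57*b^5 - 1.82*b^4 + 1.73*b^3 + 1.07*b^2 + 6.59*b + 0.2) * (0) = 0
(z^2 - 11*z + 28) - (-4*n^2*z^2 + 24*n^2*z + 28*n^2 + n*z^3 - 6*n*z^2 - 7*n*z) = 4*n^2*z^2 - 24*n^2*z - 28*n^2 - n*z^3 + 6*n*z^2 + 7*n*z + z^2 - 11*z + 28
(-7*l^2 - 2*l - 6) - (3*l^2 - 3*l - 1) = -10*l^2 + l - 5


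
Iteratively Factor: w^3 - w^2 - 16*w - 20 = (w - 5)*(w^2 + 4*w + 4) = (w - 5)*(w + 2)*(w + 2)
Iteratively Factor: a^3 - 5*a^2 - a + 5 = (a - 5)*(a^2 - 1) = (a - 5)*(a + 1)*(a - 1)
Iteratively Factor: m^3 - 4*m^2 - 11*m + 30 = (m - 5)*(m^2 + m - 6) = (m - 5)*(m - 2)*(m + 3)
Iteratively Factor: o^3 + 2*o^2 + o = (o)*(o^2 + 2*o + 1) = o*(o + 1)*(o + 1)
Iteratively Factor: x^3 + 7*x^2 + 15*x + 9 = (x + 3)*(x^2 + 4*x + 3) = (x + 3)^2*(x + 1)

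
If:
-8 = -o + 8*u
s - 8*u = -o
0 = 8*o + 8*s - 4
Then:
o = 17/2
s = -8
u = 1/16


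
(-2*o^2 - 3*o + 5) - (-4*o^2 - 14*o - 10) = 2*o^2 + 11*o + 15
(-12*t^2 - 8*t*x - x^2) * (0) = 0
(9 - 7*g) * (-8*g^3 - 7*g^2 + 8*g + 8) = 56*g^4 - 23*g^3 - 119*g^2 + 16*g + 72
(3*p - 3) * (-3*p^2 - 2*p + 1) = -9*p^3 + 3*p^2 + 9*p - 3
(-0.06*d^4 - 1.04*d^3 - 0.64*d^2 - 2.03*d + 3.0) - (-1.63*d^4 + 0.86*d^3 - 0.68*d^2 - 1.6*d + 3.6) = 1.57*d^4 - 1.9*d^3 + 0.04*d^2 - 0.43*d - 0.6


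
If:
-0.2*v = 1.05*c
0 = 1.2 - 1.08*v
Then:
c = -0.21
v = 1.11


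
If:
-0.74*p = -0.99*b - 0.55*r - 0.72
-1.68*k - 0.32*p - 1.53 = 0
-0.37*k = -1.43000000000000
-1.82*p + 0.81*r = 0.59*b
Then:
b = 8.42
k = 3.86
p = -25.07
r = -50.20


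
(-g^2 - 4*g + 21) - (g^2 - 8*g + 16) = -2*g^2 + 4*g + 5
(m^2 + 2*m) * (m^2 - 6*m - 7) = m^4 - 4*m^3 - 19*m^2 - 14*m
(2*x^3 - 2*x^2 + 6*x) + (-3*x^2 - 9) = 2*x^3 - 5*x^2 + 6*x - 9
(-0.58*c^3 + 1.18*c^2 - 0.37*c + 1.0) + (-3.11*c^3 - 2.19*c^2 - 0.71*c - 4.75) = -3.69*c^3 - 1.01*c^2 - 1.08*c - 3.75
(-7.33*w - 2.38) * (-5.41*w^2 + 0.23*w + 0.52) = 39.6553*w^3 + 11.1899*w^2 - 4.359*w - 1.2376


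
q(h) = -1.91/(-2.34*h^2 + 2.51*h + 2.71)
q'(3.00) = -0.19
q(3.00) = 0.18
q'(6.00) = -0.01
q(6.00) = 0.03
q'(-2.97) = 0.05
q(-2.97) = 0.08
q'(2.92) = -0.22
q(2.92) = 0.19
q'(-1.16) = 1.35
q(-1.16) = 0.57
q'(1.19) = -1.03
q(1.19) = -0.80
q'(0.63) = -0.07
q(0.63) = -0.57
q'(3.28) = -0.12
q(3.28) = 0.13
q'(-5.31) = 0.01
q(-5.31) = 0.02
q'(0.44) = 0.08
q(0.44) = -0.57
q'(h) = -1.91*(4.68*h - 2.51)/(-2.34*h^2 + 2.51*h + 2.71)^2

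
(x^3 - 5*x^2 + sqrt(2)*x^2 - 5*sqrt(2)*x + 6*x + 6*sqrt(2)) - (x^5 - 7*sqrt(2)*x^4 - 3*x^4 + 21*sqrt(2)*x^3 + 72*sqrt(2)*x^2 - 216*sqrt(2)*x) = -x^5 + 3*x^4 + 7*sqrt(2)*x^4 - 21*sqrt(2)*x^3 + x^3 - 71*sqrt(2)*x^2 - 5*x^2 + 6*x + 211*sqrt(2)*x + 6*sqrt(2)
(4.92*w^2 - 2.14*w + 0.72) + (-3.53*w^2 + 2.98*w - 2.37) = 1.39*w^2 + 0.84*w - 1.65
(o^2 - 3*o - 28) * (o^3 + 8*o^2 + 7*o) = o^5 + 5*o^4 - 45*o^3 - 245*o^2 - 196*o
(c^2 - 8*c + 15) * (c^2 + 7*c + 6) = c^4 - c^3 - 35*c^2 + 57*c + 90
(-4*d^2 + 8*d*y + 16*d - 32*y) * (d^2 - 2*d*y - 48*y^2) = -4*d^4 + 16*d^3*y + 16*d^3 + 176*d^2*y^2 - 64*d^2*y - 384*d*y^3 - 704*d*y^2 + 1536*y^3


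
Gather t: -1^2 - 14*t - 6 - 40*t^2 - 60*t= -40*t^2 - 74*t - 7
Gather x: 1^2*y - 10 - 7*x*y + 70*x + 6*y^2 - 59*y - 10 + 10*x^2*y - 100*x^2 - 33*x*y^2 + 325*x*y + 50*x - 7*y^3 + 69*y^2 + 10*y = x^2*(10*y - 100) + x*(-33*y^2 + 318*y + 120) - 7*y^3 + 75*y^2 - 48*y - 20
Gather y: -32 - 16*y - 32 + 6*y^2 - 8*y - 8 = 6*y^2 - 24*y - 72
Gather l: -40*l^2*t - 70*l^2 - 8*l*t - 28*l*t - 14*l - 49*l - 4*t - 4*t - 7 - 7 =l^2*(-40*t - 70) + l*(-36*t - 63) - 8*t - 14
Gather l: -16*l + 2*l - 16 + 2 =-14*l - 14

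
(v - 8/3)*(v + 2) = v^2 - 2*v/3 - 16/3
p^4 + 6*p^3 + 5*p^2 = p^2*(p + 1)*(p + 5)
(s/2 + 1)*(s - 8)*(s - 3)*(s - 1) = s^4/2 - 5*s^3 + 11*s^2/2 + 23*s - 24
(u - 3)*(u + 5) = u^2 + 2*u - 15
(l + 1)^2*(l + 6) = l^3 + 8*l^2 + 13*l + 6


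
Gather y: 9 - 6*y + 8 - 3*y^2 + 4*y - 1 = -3*y^2 - 2*y + 16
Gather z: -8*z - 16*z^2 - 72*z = -16*z^2 - 80*z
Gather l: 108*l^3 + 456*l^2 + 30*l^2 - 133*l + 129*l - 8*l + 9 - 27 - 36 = 108*l^3 + 486*l^2 - 12*l - 54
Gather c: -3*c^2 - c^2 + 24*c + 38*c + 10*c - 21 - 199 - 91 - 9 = -4*c^2 + 72*c - 320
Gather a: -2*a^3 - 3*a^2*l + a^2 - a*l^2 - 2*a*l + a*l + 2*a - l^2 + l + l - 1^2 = -2*a^3 + a^2*(1 - 3*l) + a*(-l^2 - l + 2) - l^2 + 2*l - 1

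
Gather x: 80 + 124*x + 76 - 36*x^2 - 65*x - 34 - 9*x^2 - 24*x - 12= -45*x^2 + 35*x + 110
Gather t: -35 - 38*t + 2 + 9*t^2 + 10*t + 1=9*t^2 - 28*t - 32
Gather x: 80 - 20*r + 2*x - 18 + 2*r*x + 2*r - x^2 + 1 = -18*r - x^2 + x*(2*r + 2) + 63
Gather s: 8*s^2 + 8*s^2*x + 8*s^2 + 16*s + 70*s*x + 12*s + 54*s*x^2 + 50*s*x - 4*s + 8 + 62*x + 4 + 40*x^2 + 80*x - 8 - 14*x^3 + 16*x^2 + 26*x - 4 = s^2*(8*x + 16) + s*(54*x^2 + 120*x + 24) - 14*x^3 + 56*x^2 + 168*x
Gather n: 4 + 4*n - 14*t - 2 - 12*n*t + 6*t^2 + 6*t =n*(4 - 12*t) + 6*t^2 - 8*t + 2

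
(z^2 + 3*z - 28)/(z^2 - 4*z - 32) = (-z^2 - 3*z + 28)/(-z^2 + 4*z + 32)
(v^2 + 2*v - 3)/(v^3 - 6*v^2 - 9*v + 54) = (v - 1)/(v^2 - 9*v + 18)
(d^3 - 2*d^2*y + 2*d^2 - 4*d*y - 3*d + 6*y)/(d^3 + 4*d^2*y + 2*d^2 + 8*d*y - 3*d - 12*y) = (d - 2*y)/(d + 4*y)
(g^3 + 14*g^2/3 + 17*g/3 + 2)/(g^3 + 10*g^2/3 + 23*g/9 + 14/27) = 9*(g^2 + 4*g + 3)/(9*g^2 + 24*g + 7)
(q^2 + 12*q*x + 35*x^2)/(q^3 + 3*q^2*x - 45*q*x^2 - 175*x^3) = (-q - 7*x)/(-q^2 + 2*q*x + 35*x^2)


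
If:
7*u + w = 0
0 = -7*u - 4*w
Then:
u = 0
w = 0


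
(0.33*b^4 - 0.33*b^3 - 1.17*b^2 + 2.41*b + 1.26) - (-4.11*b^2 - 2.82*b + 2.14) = 0.33*b^4 - 0.33*b^3 + 2.94*b^2 + 5.23*b - 0.88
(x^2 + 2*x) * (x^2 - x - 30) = x^4 + x^3 - 32*x^2 - 60*x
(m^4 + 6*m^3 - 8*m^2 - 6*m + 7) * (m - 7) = m^5 - m^4 - 50*m^3 + 50*m^2 + 49*m - 49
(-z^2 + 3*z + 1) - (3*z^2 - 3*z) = -4*z^2 + 6*z + 1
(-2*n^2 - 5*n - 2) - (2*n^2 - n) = -4*n^2 - 4*n - 2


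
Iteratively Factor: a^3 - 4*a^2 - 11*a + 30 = (a + 3)*(a^2 - 7*a + 10) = (a - 2)*(a + 3)*(a - 5)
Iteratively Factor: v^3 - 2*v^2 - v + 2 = (v - 1)*(v^2 - v - 2) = (v - 1)*(v + 1)*(v - 2)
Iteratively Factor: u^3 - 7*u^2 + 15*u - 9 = (u - 3)*(u^2 - 4*u + 3) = (u - 3)^2*(u - 1)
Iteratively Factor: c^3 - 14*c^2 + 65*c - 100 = (c - 5)*(c^2 - 9*c + 20) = (c - 5)*(c - 4)*(c - 5)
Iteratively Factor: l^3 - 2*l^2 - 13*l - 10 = (l + 2)*(l^2 - 4*l - 5) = (l - 5)*(l + 2)*(l + 1)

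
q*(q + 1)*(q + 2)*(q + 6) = q^4 + 9*q^3 + 20*q^2 + 12*q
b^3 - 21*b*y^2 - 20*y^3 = (b - 5*y)*(b + y)*(b + 4*y)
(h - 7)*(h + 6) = h^2 - h - 42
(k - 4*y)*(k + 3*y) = k^2 - k*y - 12*y^2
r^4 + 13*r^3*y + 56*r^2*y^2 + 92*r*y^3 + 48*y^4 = (r + y)*(r + 2*y)*(r + 4*y)*(r + 6*y)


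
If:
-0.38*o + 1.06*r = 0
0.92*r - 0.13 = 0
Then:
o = 0.39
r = 0.14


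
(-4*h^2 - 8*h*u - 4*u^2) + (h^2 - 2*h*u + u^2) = -3*h^2 - 10*h*u - 3*u^2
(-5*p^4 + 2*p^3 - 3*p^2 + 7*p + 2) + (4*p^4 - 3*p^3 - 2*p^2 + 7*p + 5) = -p^4 - p^3 - 5*p^2 + 14*p + 7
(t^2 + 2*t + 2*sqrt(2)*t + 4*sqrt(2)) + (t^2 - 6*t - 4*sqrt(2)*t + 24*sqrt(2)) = 2*t^2 - 4*t - 2*sqrt(2)*t + 28*sqrt(2)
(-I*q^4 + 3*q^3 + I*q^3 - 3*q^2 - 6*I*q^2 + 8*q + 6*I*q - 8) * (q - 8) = -I*q^5 + 3*q^4 + 9*I*q^4 - 27*q^3 - 14*I*q^3 + 32*q^2 + 54*I*q^2 - 72*q - 48*I*q + 64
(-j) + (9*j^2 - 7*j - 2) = 9*j^2 - 8*j - 2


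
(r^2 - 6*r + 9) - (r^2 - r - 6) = 15 - 5*r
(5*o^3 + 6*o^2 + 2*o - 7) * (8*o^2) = 40*o^5 + 48*o^4 + 16*o^3 - 56*o^2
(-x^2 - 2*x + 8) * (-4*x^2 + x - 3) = 4*x^4 + 7*x^3 - 31*x^2 + 14*x - 24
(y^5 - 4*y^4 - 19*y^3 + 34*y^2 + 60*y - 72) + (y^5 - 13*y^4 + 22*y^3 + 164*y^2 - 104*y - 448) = 2*y^5 - 17*y^4 + 3*y^3 + 198*y^2 - 44*y - 520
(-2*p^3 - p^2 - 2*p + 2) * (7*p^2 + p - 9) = -14*p^5 - 9*p^4 + 3*p^3 + 21*p^2 + 20*p - 18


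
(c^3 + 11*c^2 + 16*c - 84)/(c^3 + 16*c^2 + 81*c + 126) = (c - 2)/(c + 3)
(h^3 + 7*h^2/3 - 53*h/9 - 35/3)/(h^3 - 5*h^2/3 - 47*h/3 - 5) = (9*h^2 - 6*h - 35)/(3*(3*h^2 - 14*h - 5))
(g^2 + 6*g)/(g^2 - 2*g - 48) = g/(g - 8)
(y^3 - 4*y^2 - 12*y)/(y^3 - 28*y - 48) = y/(y + 4)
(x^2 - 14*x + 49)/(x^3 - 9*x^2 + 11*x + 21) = (x - 7)/(x^2 - 2*x - 3)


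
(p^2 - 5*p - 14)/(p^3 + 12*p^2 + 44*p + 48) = (p - 7)/(p^2 + 10*p + 24)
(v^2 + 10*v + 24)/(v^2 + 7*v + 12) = (v + 6)/(v + 3)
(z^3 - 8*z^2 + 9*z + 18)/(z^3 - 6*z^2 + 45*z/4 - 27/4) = 4*(z^2 - 5*z - 6)/(4*z^2 - 12*z + 9)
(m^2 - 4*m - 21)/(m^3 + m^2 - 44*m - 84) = (m + 3)/(m^2 + 8*m + 12)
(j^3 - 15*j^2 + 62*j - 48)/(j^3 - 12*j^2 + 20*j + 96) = (j - 1)/(j + 2)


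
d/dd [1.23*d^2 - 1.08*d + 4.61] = 2.46*d - 1.08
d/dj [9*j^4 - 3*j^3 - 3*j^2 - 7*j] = 36*j^3 - 9*j^2 - 6*j - 7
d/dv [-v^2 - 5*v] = -2*v - 5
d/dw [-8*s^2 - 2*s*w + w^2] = -2*s + 2*w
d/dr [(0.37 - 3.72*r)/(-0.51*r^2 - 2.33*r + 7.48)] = (-1.8972*r^2 + 0.3774*r - 26.9635)/(0.2601*r^4 + 2.3766*r^3 - 2.2007*r^2 - 34.8568*r + 55.9504)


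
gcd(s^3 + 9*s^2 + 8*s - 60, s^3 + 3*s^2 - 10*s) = s^2 + 3*s - 10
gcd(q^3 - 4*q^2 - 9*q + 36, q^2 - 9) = q^2 - 9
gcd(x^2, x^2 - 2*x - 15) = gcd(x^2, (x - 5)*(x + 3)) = 1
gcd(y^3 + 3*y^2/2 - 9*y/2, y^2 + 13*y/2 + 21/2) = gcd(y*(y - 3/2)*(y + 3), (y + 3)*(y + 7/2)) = y + 3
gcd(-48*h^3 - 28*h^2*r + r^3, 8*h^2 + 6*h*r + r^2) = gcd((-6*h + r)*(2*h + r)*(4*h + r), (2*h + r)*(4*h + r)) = 8*h^2 + 6*h*r + r^2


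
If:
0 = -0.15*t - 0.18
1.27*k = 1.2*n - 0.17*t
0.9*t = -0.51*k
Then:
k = 2.12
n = 2.07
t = -1.20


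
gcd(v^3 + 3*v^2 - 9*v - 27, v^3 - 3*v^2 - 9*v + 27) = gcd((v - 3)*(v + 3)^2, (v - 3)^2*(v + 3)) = v^2 - 9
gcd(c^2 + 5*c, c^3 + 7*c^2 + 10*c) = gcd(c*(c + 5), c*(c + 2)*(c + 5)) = c^2 + 5*c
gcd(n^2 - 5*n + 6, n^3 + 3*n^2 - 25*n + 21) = n - 3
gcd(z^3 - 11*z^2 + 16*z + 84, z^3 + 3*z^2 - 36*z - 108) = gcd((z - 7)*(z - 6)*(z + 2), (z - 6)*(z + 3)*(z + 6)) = z - 6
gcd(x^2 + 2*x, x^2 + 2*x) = x^2 + 2*x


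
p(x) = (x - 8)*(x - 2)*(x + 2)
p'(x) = (x - 8)*(x - 2) + (x - 8)*(x + 2) + (x - 2)*(x + 2) = 3*x^2 - 16*x - 4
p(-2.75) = -38.30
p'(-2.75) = 62.69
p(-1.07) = 25.90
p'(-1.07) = 16.55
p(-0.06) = 32.21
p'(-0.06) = -3.03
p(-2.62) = -30.42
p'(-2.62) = 58.51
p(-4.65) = -222.92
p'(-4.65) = 135.27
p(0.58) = 27.18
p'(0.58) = -12.27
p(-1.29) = 21.70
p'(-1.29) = 21.63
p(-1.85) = 5.69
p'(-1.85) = 35.87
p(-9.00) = -1309.00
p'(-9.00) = 383.00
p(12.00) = 560.00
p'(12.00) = 236.00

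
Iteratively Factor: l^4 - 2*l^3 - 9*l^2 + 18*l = (l - 3)*(l^3 + l^2 - 6*l) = l*(l - 3)*(l^2 + l - 6) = l*(l - 3)*(l - 2)*(l + 3)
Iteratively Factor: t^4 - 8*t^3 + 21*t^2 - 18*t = (t - 2)*(t^3 - 6*t^2 + 9*t) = (t - 3)*(t - 2)*(t^2 - 3*t) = (t - 3)^2*(t - 2)*(t)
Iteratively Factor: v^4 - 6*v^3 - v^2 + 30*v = (v - 5)*(v^3 - v^2 - 6*v) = v*(v - 5)*(v^2 - v - 6) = v*(v - 5)*(v - 3)*(v + 2)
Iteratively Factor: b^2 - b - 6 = (b - 3)*(b + 2)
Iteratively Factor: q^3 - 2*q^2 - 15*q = (q)*(q^2 - 2*q - 15) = q*(q - 5)*(q + 3)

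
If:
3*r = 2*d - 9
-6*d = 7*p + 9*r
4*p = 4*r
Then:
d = 72/25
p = -27/25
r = -27/25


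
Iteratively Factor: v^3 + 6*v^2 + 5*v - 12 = (v - 1)*(v^2 + 7*v + 12) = (v - 1)*(v + 3)*(v + 4)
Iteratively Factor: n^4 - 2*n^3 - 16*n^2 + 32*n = (n + 4)*(n^3 - 6*n^2 + 8*n) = (n - 2)*(n + 4)*(n^2 - 4*n) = n*(n - 2)*(n + 4)*(n - 4)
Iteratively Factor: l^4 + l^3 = (l)*(l^3 + l^2) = l^2*(l^2 + l) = l^3*(l + 1)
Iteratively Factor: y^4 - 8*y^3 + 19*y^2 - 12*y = (y - 3)*(y^3 - 5*y^2 + 4*y) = y*(y - 3)*(y^2 - 5*y + 4) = y*(y - 4)*(y - 3)*(y - 1)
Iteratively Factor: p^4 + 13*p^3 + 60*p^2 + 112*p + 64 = (p + 1)*(p^3 + 12*p^2 + 48*p + 64) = (p + 1)*(p + 4)*(p^2 + 8*p + 16) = (p + 1)*(p + 4)^2*(p + 4)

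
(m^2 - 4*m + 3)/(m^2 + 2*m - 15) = (m - 1)/(m + 5)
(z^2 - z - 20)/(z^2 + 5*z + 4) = (z - 5)/(z + 1)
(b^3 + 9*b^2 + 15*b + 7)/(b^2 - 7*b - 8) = (b^2 + 8*b + 7)/(b - 8)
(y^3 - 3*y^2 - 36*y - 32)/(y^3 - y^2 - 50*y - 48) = (y + 4)/(y + 6)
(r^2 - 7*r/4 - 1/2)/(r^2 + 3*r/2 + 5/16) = 4*(r - 2)/(4*r + 5)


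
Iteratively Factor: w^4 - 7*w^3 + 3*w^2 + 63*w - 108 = (w - 3)*(w^3 - 4*w^2 - 9*w + 36) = (w - 3)*(w + 3)*(w^2 - 7*w + 12) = (w - 4)*(w - 3)*(w + 3)*(w - 3)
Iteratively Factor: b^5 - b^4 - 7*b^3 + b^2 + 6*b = (b - 1)*(b^4 - 7*b^2 - 6*b) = (b - 3)*(b - 1)*(b^3 + 3*b^2 + 2*b) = (b - 3)*(b - 1)*(b + 1)*(b^2 + 2*b) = (b - 3)*(b - 1)*(b + 1)*(b + 2)*(b)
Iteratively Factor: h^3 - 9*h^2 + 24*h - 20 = (h - 2)*(h^2 - 7*h + 10) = (h - 2)^2*(h - 5)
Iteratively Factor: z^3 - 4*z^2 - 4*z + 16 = (z - 2)*(z^2 - 2*z - 8) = (z - 2)*(z + 2)*(z - 4)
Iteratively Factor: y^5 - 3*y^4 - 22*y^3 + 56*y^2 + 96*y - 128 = (y - 1)*(y^4 - 2*y^3 - 24*y^2 + 32*y + 128) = (y - 1)*(y + 2)*(y^3 - 4*y^2 - 16*y + 64) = (y - 4)*(y - 1)*(y + 2)*(y^2 - 16) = (y - 4)*(y - 1)*(y + 2)*(y + 4)*(y - 4)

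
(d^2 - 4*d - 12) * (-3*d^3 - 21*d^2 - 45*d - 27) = -3*d^5 - 9*d^4 + 75*d^3 + 405*d^2 + 648*d + 324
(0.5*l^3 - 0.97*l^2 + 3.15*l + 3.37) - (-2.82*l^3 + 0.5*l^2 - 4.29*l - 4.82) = 3.32*l^3 - 1.47*l^2 + 7.44*l + 8.19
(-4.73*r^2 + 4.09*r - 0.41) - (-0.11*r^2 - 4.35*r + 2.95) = -4.62*r^2 + 8.44*r - 3.36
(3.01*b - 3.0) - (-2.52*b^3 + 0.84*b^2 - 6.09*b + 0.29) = 2.52*b^3 - 0.84*b^2 + 9.1*b - 3.29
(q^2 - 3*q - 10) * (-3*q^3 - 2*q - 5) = -3*q^5 + 9*q^4 + 28*q^3 + q^2 + 35*q + 50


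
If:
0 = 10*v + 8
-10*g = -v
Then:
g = -2/25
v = -4/5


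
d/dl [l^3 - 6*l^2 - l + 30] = 3*l^2 - 12*l - 1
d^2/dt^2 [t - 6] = 0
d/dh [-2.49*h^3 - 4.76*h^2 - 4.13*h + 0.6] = -7.47*h^2 - 9.52*h - 4.13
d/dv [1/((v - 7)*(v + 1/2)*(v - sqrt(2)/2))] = 4*(-2*(v - 7)*(2*v + 1) - 2*(v - 7)*(2*v - sqrt(2)) - (2*v + 1)*(2*v - sqrt(2)))/((v - 7)^2*(2*v + 1)^2*(2*v - sqrt(2))^2)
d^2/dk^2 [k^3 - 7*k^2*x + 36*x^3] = 6*k - 14*x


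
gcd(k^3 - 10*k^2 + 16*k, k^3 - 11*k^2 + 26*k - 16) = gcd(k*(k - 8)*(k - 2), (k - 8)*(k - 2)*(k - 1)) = k^2 - 10*k + 16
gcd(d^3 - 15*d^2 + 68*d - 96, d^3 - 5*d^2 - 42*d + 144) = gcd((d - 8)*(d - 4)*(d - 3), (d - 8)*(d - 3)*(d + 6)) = d^2 - 11*d + 24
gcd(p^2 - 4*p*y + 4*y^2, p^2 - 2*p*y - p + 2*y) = -p + 2*y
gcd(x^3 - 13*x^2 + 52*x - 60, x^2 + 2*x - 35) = x - 5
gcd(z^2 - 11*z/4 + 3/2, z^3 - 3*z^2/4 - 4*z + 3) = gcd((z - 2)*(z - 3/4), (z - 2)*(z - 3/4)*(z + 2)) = z^2 - 11*z/4 + 3/2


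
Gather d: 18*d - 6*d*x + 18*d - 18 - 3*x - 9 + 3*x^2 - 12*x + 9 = d*(36 - 6*x) + 3*x^2 - 15*x - 18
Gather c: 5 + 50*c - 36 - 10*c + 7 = 40*c - 24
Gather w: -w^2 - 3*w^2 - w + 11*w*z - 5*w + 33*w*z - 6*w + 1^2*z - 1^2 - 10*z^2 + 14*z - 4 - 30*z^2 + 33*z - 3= -4*w^2 + w*(44*z - 12) - 40*z^2 + 48*z - 8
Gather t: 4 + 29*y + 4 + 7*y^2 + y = 7*y^2 + 30*y + 8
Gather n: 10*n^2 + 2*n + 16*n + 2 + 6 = 10*n^2 + 18*n + 8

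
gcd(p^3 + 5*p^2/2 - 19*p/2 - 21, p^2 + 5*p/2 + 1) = p + 2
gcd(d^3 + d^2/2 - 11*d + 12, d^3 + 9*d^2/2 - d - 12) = d^2 + 5*d/2 - 6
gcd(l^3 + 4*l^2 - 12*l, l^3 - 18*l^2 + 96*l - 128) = l - 2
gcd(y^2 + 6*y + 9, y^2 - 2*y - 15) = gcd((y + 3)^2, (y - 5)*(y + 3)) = y + 3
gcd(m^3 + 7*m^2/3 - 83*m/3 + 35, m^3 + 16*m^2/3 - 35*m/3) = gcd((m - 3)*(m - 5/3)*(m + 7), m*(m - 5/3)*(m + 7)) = m^2 + 16*m/3 - 35/3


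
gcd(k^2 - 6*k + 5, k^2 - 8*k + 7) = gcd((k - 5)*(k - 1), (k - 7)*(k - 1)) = k - 1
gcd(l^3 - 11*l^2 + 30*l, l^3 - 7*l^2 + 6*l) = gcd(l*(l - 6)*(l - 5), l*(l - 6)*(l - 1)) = l^2 - 6*l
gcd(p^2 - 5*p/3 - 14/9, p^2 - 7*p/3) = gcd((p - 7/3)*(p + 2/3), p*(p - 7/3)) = p - 7/3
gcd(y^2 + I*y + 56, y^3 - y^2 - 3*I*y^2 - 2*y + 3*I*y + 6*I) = 1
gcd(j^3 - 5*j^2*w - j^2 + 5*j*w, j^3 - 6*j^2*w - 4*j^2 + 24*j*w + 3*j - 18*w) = j - 1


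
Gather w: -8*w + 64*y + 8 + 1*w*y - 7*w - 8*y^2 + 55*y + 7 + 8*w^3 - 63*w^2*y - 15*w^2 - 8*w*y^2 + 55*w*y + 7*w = 8*w^3 + w^2*(-63*y - 15) + w*(-8*y^2 + 56*y - 8) - 8*y^2 + 119*y + 15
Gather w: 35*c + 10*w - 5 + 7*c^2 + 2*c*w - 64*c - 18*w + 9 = 7*c^2 - 29*c + w*(2*c - 8) + 4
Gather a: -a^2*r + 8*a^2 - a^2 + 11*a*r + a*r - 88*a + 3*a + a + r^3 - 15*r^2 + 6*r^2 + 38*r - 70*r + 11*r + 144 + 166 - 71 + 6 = a^2*(7 - r) + a*(12*r - 84) + r^3 - 9*r^2 - 21*r + 245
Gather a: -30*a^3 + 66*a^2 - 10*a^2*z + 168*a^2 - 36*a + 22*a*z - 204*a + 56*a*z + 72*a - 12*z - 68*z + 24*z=-30*a^3 + a^2*(234 - 10*z) + a*(78*z - 168) - 56*z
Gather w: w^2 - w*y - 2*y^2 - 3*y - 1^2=w^2 - w*y - 2*y^2 - 3*y - 1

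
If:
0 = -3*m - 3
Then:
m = -1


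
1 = 1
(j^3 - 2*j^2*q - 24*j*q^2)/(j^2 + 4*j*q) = j - 6*q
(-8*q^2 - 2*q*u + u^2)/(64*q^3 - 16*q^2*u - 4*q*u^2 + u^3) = (-2*q - u)/(16*q^2 - u^2)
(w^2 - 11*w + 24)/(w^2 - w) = (w^2 - 11*w + 24)/(w*(w - 1))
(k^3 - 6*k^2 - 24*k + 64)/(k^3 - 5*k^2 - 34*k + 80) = (k + 4)/(k + 5)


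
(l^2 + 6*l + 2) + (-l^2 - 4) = 6*l - 2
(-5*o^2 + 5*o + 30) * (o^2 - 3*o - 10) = -5*o^4 + 20*o^3 + 65*o^2 - 140*o - 300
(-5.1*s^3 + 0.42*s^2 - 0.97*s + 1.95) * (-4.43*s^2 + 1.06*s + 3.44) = 22.593*s^5 - 7.2666*s^4 - 12.8017*s^3 - 8.2219*s^2 - 1.2698*s + 6.708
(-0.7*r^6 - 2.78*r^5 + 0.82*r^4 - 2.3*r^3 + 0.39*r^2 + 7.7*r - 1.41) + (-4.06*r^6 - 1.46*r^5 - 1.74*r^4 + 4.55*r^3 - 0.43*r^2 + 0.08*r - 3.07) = -4.76*r^6 - 4.24*r^5 - 0.92*r^4 + 2.25*r^3 - 0.04*r^2 + 7.78*r - 4.48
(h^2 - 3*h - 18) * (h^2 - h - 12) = h^4 - 4*h^3 - 27*h^2 + 54*h + 216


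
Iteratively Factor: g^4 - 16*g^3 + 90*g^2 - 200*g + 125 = (g - 5)*(g^3 - 11*g^2 + 35*g - 25) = (g - 5)*(g - 1)*(g^2 - 10*g + 25) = (g - 5)^2*(g - 1)*(g - 5)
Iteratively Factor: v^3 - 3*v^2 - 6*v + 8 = (v + 2)*(v^2 - 5*v + 4) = (v - 1)*(v + 2)*(v - 4)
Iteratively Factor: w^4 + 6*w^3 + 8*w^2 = (w)*(w^3 + 6*w^2 + 8*w) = w^2*(w^2 + 6*w + 8) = w^2*(w + 2)*(w + 4)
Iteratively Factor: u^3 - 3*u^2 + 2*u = (u)*(u^2 - 3*u + 2) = u*(u - 2)*(u - 1)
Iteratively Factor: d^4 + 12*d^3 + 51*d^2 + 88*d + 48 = (d + 4)*(d^3 + 8*d^2 + 19*d + 12) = (d + 1)*(d + 4)*(d^2 + 7*d + 12) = (d + 1)*(d + 4)^2*(d + 3)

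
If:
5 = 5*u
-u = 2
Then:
No Solution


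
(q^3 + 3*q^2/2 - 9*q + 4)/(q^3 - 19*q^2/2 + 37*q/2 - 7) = (q + 4)/(q - 7)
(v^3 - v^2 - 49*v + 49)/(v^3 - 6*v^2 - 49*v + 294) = (v - 1)/(v - 6)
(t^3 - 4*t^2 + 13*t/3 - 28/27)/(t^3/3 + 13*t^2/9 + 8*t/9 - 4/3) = (27*t^3 - 108*t^2 + 117*t - 28)/(3*(3*t^3 + 13*t^2 + 8*t - 12))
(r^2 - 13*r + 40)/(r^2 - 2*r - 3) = (-r^2 + 13*r - 40)/(-r^2 + 2*r + 3)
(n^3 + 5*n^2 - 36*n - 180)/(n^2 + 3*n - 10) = (n^2 - 36)/(n - 2)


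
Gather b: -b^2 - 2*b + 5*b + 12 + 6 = -b^2 + 3*b + 18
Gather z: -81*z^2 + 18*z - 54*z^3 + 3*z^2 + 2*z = -54*z^3 - 78*z^2 + 20*z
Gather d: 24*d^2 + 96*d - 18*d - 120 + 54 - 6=24*d^2 + 78*d - 72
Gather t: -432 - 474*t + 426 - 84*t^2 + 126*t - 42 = -84*t^2 - 348*t - 48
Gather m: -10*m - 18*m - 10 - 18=-28*m - 28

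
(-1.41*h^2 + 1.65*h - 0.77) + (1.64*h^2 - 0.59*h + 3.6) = 0.23*h^2 + 1.06*h + 2.83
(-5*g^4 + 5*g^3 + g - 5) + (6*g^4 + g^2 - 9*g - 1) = g^4 + 5*g^3 + g^2 - 8*g - 6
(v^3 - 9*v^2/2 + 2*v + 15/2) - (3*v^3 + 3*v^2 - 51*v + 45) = -2*v^3 - 15*v^2/2 + 53*v - 75/2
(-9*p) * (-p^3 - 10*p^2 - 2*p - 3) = 9*p^4 + 90*p^3 + 18*p^2 + 27*p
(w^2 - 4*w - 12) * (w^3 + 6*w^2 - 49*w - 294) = w^5 + 2*w^4 - 85*w^3 - 170*w^2 + 1764*w + 3528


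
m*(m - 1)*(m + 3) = m^3 + 2*m^2 - 3*m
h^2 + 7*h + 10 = (h + 2)*(h + 5)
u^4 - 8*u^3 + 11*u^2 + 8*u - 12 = (u - 6)*(u - 2)*(u - 1)*(u + 1)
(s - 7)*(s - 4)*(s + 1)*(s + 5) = s^4 - 5*s^3 - 33*s^2 + 113*s + 140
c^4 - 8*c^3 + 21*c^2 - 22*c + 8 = (c - 4)*(c - 2)*(c - 1)^2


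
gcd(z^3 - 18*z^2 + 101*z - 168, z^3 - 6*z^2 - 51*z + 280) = z - 8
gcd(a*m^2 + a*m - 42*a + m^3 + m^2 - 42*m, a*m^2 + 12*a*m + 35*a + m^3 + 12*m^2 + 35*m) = a*m + 7*a + m^2 + 7*m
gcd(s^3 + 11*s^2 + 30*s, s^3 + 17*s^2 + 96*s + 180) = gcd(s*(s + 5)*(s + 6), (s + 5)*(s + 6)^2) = s^2 + 11*s + 30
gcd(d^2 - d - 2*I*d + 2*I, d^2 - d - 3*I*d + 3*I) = d - 1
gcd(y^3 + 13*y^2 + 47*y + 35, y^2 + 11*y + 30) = y + 5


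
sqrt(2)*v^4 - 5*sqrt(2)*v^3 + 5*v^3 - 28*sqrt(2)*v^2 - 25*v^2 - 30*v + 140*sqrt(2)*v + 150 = (v - 5)*(v - 3*sqrt(2))*(v + 5*sqrt(2))*(sqrt(2)*v + 1)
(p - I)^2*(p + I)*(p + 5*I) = p^4 + 4*I*p^3 + 6*p^2 + 4*I*p + 5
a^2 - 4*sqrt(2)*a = a*(a - 4*sqrt(2))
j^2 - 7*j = j*(j - 7)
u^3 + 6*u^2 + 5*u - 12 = (u - 1)*(u + 3)*(u + 4)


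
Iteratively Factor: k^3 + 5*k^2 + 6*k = (k + 3)*(k^2 + 2*k) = k*(k + 3)*(k + 2)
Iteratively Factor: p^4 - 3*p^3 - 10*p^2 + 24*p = (p - 4)*(p^3 + p^2 - 6*p) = (p - 4)*(p - 2)*(p^2 + 3*p) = (p - 4)*(p - 2)*(p + 3)*(p)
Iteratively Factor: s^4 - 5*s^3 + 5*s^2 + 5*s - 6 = (s - 1)*(s^3 - 4*s^2 + s + 6) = (s - 1)*(s + 1)*(s^2 - 5*s + 6) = (s - 3)*(s - 1)*(s + 1)*(s - 2)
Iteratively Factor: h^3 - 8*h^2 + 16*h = (h - 4)*(h^2 - 4*h) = h*(h - 4)*(h - 4)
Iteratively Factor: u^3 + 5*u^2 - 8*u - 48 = (u + 4)*(u^2 + u - 12) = (u - 3)*(u + 4)*(u + 4)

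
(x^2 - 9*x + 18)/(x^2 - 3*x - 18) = (x - 3)/(x + 3)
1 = 1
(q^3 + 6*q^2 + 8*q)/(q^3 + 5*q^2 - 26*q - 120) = q*(q + 2)/(q^2 + q - 30)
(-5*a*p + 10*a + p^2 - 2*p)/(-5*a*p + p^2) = (p - 2)/p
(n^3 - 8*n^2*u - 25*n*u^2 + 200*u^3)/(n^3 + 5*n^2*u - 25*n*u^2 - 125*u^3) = (n - 8*u)/(n + 5*u)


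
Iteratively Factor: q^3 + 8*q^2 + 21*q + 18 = (q + 2)*(q^2 + 6*q + 9) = (q + 2)*(q + 3)*(q + 3)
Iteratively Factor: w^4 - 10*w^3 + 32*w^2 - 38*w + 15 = (w - 5)*(w^3 - 5*w^2 + 7*w - 3) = (w - 5)*(w - 1)*(w^2 - 4*w + 3) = (w - 5)*(w - 3)*(w - 1)*(w - 1)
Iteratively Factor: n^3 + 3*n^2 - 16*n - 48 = (n + 3)*(n^2 - 16) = (n - 4)*(n + 3)*(n + 4)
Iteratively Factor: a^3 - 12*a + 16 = (a + 4)*(a^2 - 4*a + 4) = (a - 2)*(a + 4)*(a - 2)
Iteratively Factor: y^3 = (y)*(y^2) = y^2*(y)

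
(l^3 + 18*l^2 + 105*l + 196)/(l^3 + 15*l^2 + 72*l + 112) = (l + 7)/(l + 4)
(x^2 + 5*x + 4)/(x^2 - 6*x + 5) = (x^2 + 5*x + 4)/(x^2 - 6*x + 5)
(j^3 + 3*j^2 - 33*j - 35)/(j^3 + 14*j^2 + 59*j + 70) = (j^2 - 4*j - 5)/(j^2 + 7*j + 10)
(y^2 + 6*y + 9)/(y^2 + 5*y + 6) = (y + 3)/(y + 2)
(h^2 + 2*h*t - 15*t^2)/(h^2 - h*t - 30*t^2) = (-h + 3*t)/(-h + 6*t)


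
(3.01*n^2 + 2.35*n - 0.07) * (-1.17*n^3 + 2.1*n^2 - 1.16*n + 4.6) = -3.5217*n^5 + 3.5715*n^4 + 1.5253*n^3 + 10.973*n^2 + 10.8912*n - 0.322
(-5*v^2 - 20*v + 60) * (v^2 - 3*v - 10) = -5*v^4 - 5*v^3 + 170*v^2 + 20*v - 600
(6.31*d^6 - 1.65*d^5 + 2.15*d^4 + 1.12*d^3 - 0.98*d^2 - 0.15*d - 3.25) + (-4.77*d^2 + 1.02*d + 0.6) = 6.31*d^6 - 1.65*d^5 + 2.15*d^4 + 1.12*d^3 - 5.75*d^2 + 0.87*d - 2.65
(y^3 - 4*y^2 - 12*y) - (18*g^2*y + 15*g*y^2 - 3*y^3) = -18*g^2*y - 15*g*y^2 + 4*y^3 - 4*y^2 - 12*y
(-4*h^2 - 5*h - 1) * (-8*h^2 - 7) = 32*h^4 + 40*h^3 + 36*h^2 + 35*h + 7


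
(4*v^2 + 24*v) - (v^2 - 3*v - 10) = 3*v^2 + 27*v + 10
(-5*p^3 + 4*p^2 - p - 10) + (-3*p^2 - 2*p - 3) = -5*p^3 + p^2 - 3*p - 13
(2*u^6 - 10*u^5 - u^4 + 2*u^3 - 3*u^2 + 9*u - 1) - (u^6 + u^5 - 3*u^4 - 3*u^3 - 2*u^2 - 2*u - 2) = u^6 - 11*u^5 + 2*u^4 + 5*u^3 - u^2 + 11*u + 1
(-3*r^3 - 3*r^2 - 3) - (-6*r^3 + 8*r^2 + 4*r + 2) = 3*r^3 - 11*r^2 - 4*r - 5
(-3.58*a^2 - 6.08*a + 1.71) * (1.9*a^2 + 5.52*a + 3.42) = -6.802*a^4 - 31.3136*a^3 - 42.5562*a^2 - 11.3544*a + 5.8482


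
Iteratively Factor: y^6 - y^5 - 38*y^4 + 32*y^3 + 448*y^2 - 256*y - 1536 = (y - 4)*(y^5 + 3*y^4 - 26*y^3 - 72*y^2 + 160*y + 384) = (y - 4)*(y + 2)*(y^4 + y^3 - 28*y^2 - 16*y + 192) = (y - 4)^2*(y + 2)*(y^3 + 5*y^2 - 8*y - 48) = (y - 4)^2*(y - 3)*(y + 2)*(y^2 + 8*y + 16) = (y - 4)^2*(y - 3)*(y + 2)*(y + 4)*(y + 4)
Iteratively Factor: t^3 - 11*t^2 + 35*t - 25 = (t - 5)*(t^2 - 6*t + 5) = (t - 5)^2*(t - 1)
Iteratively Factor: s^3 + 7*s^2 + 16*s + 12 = (s + 2)*(s^2 + 5*s + 6) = (s + 2)*(s + 3)*(s + 2)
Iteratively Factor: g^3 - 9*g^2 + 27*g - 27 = (g - 3)*(g^2 - 6*g + 9) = (g - 3)^2*(g - 3)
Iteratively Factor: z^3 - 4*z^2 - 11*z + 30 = (z - 2)*(z^2 - 2*z - 15) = (z - 2)*(z + 3)*(z - 5)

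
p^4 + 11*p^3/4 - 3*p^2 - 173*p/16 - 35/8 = (p - 2)*(p + 1/2)*(p + 7/4)*(p + 5/2)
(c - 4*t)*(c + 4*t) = c^2 - 16*t^2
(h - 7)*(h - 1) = h^2 - 8*h + 7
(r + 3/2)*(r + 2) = r^2 + 7*r/2 + 3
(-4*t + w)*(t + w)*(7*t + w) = -28*t^3 - 25*t^2*w + 4*t*w^2 + w^3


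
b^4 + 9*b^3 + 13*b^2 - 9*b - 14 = (b - 1)*(b + 1)*(b + 2)*(b + 7)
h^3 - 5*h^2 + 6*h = h*(h - 3)*(h - 2)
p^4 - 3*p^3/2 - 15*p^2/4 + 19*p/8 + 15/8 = (p - 5/2)*(p - 1)*(p + 1/2)*(p + 3/2)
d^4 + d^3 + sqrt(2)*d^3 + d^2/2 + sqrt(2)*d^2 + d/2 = d*(d + 1)*(d + sqrt(2)/2)^2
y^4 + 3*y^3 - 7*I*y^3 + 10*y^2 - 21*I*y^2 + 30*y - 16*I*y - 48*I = (y + 3)*(y - 8*I)*(y - I)*(y + 2*I)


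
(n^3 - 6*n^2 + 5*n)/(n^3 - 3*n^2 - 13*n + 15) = n/(n + 3)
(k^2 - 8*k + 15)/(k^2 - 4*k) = (k^2 - 8*k + 15)/(k*(k - 4))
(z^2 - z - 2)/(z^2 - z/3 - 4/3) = 3*(z - 2)/(3*z - 4)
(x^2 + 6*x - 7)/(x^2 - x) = (x + 7)/x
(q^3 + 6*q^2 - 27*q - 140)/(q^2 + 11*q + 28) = q - 5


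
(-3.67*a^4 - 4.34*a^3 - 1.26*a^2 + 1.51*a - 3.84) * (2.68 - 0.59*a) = 2.1653*a^5 - 7.275*a^4 - 10.8878*a^3 - 4.2677*a^2 + 6.3124*a - 10.2912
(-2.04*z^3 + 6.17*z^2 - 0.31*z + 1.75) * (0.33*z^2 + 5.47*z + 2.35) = -0.6732*z^5 - 9.1227*z^4 + 28.8536*z^3 + 13.3813*z^2 + 8.844*z + 4.1125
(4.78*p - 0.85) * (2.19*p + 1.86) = 10.4682*p^2 + 7.0293*p - 1.581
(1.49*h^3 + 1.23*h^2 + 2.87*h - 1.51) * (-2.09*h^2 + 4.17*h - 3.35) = -3.1141*h^5 + 3.6426*h^4 - 5.8607*h^3 + 11.0033*h^2 - 15.9112*h + 5.0585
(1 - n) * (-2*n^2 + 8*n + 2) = 2*n^3 - 10*n^2 + 6*n + 2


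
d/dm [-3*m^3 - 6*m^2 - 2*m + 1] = -9*m^2 - 12*m - 2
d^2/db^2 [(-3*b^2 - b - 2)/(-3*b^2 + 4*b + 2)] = 6*(15*b^3 + 36*b^2 - 18*b + 16)/(27*b^6 - 108*b^5 + 90*b^4 + 80*b^3 - 60*b^2 - 48*b - 8)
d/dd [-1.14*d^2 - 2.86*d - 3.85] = -2.28*d - 2.86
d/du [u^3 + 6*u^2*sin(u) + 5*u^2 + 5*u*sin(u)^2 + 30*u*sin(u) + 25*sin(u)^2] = 6*u^2*cos(u) + 3*u^2 + 12*u*sin(u) + 5*u*sin(2*u) + 30*u*cos(u) + 10*u + 5*sin(u)^2 + 30*sin(u) + 25*sin(2*u)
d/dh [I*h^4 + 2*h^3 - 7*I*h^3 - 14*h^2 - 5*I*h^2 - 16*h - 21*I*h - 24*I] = 4*I*h^3 + h^2*(6 - 21*I) + h*(-28 - 10*I) - 16 - 21*I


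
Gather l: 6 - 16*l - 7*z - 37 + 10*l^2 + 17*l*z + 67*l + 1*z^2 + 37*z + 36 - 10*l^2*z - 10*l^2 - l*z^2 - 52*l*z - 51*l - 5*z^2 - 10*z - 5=-10*l^2*z + l*(-z^2 - 35*z) - 4*z^2 + 20*z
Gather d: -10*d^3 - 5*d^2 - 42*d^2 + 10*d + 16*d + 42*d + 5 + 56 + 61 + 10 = -10*d^3 - 47*d^2 + 68*d + 132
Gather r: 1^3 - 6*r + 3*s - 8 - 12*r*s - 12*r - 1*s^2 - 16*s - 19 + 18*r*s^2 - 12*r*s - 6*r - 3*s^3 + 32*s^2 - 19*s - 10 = r*(18*s^2 - 24*s - 24) - 3*s^3 + 31*s^2 - 32*s - 36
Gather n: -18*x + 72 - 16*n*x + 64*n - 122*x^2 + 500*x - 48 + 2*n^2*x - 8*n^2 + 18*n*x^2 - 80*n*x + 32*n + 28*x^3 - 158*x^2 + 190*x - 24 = n^2*(2*x - 8) + n*(18*x^2 - 96*x + 96) + 28*x^3 - 280*x^2 + 672*x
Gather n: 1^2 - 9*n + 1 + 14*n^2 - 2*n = 14*n^2 - 11*n + 2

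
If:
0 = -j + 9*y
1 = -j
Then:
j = -1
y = -1/9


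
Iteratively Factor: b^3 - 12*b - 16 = (b + 2)*(b^2 - 2*b - 8) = (b + 2)^2*(b - 4)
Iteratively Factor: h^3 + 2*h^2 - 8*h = (h - 2)*(h^2 + 4*h) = (h - 2)*(h + 4)*(h)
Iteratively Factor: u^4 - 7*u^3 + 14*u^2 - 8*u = (u - 2)*(u^3 - 5*u^2 + 4*u) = u*(u - 2)*(u^2 - 5*u + 4) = u*(u - 2)*(u - 1)*(u - 4)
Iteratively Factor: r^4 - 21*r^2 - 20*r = (r - 5)*(r^3 + 5*r^2 + 4*r) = (r - 5)*(r + 1)*(r^2 + 4*r) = r*(r - 5)*(r + 1)*(r + 4)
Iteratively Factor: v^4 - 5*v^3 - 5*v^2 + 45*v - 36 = (v - 3)*(v^3 - 2*v^2 - 11*v + 12) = (v - 3)*(v + 3)*(v^2 - 5*v + 4) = (v - 4)*(v - 3)*(v + 3)*(v - 1)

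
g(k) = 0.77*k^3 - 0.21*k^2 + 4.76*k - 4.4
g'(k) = 2.31*k^2 - 0.42*k + 4.76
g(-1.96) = -20.33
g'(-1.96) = 14.46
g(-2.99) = -41.09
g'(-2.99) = 26.67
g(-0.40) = -6.39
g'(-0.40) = 5.30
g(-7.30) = -349.88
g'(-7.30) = 130.93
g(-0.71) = -8.16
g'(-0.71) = 6.22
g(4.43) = 79.51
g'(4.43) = 48.23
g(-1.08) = -10.76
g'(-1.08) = 7.91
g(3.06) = 30.26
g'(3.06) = 25.10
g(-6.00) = -206.84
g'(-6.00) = 90.44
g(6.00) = 182.92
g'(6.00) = 85.40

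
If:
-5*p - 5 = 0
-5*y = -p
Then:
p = -1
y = -1/5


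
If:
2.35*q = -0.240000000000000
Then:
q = -0.10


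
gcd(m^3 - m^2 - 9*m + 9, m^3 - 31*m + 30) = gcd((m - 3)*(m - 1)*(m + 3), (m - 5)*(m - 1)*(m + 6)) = m - 1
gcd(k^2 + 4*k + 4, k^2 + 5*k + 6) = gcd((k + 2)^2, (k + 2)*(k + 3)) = k + 2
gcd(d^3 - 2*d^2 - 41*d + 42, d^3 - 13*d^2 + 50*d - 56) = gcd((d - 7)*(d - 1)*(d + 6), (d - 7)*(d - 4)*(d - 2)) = d - 7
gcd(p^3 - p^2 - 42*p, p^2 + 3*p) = p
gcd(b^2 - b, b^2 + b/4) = b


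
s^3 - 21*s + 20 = (s - 4)*(s - 1)*(s + 5)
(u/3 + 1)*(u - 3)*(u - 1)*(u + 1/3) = u^4/3 - 2*u^3/9 - 28*u^2/9 + 2*u + 1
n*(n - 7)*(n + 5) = n^3 - 2*n^2 - 35*n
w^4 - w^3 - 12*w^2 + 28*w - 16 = (w - 2)^2*(w - 1)*(w + 4)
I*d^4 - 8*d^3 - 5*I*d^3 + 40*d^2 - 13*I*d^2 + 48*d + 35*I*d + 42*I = (d - 6)*(d + I)*(d + 7*I)*(I*d + I)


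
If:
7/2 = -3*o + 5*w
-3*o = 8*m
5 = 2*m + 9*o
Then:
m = -5/22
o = 20/33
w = 117/110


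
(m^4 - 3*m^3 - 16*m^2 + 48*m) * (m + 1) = m^5 - 2*m^4 - 19*m^3 + 32*m^2 + 48*m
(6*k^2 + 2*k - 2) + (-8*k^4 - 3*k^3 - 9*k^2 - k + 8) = -8*k^4 - 3*k^3 - 3*k^2 + k + 6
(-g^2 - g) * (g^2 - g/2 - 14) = -g^4 - g^3/2 + 29*g^2/2 + 14*g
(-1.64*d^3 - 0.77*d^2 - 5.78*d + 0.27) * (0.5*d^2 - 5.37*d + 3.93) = -0.82*d^5 + 8.4218*d^4 - 5.2003*d^3 + 28.1475*d^2 - 24.1653*d + 1.0611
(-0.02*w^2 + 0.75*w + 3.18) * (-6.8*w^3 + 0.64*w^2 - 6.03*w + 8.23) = 0.136*w^5 - 5.1128*w^4 - 21.0234*w^3 - 2.6519*w^2 - 13.0029*w + 26.1714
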